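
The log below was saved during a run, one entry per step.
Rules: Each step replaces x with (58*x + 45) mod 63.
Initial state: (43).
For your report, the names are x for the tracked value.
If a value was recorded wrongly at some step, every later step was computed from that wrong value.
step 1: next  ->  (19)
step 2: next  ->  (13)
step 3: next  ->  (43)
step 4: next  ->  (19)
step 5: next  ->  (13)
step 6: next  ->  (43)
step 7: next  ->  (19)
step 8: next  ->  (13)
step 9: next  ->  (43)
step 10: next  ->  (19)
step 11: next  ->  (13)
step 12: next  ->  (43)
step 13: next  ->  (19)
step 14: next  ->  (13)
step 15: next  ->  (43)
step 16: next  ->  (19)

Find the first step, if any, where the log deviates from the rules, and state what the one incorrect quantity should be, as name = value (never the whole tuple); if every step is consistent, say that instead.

Recomputing the run from the initial state:
step 1: x = 19
step 2: x = 13
step 3: x = 43
step 4: x = 19
step 5: x = 13
step 6: x = 43
step 7: x = 19
step 8: x = 13
step 9: x = 43
step 10: x = 19
step 11: x = 13
step 12: x = 43
step 13: x = 19
step 14: x = 13
step 15: x = 43
step 16: x = 19
This matches the log at every step.

no error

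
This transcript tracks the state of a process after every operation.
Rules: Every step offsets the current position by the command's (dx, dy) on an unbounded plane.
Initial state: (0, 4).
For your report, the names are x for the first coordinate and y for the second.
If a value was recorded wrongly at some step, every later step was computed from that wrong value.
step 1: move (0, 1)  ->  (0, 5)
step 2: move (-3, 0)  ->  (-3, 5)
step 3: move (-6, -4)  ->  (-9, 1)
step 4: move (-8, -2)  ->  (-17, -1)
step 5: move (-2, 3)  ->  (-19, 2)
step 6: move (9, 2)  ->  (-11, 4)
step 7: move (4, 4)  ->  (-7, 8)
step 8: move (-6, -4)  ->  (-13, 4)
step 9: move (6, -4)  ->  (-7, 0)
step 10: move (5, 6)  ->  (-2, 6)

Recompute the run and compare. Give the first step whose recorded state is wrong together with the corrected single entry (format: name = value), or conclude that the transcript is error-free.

step 6, x = -10

step 1: x = 0 + (0) = 0, y = 4 + (1) = 5 -> agrees with the transcript
step 2: x = 0 + (-3) = -3, y = 5 + (0) = 5 -> checks out
step 3: x = -3 + (-6) = -9, y = 5 + (-4) = 1 -> confirmed correct
step 4: x = -9 + (-8) = -17, y = 1 + (-2) = -1 -> checks out
step 5: x = -17 + (-2) = -19, y = -1 + (3) = 2 -> checks out
step 6: x = -19 + (9) = -10, y = 2 + (2) = 4 -> a discrepancy with the transcript
Step 6 is the first one off; corrected, x = -10.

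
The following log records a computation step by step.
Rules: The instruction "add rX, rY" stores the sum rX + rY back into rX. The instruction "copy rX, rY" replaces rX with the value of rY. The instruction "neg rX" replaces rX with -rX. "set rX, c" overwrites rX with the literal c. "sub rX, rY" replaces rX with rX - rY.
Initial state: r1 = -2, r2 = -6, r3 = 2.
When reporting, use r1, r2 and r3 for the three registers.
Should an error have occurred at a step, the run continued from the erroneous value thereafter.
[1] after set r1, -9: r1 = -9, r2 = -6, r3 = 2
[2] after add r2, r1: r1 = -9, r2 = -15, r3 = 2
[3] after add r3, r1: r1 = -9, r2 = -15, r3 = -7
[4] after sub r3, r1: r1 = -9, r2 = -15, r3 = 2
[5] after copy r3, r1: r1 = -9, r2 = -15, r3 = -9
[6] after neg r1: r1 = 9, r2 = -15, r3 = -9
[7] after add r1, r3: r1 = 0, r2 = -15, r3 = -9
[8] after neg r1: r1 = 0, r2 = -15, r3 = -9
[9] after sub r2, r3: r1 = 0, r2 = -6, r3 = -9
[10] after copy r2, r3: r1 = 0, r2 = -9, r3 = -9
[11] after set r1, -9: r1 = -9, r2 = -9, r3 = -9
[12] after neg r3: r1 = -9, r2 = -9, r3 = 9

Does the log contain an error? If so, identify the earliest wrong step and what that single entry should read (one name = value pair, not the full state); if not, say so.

no error

1. r1 = -9 (in agreement)
2. r2 = -6 + -9 = -15 (agrees with the log)
3. r3 = 2 + -9 = -7 (same as recorded)
4. r3 = -7 - -9 = 2 (same as recorded)
5. r3 = -9 (confirmed correct)
6. r1 = -(-9) = 9 (checks out)
7. r1 = 9 + -9 = 0 (consistent with the log)
8. r1 = -(0) = 0 (exactly as logged)
9. r2 = -15 - -9 = -6 (in agreement)
10. r2 = -9 (no discrepancy)
11. r1 = -9 (no discrepancy)
12. r3 = -(-9) = 9 (agrees with the log)
All steps check out; nothing to correct.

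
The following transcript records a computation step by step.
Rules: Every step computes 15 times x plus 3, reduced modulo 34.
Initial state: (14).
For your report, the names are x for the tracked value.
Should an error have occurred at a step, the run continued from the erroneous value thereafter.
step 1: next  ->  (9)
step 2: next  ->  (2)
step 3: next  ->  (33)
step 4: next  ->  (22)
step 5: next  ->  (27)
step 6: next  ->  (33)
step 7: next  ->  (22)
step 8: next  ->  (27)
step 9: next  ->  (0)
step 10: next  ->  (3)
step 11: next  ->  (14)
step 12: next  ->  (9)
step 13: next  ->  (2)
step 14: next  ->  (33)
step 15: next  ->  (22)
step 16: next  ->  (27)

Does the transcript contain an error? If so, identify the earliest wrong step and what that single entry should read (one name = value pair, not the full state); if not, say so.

step 1: x = (15*14 + 3) mod 34 = 9 -> exactly as logged
step 2: x = (15*9 + 3) mod 34 = 2 -> confirmed correct
step 3: x = (15*2 + 3) mod 34 = 33 -> no discrepancy
step 4: x = (15*33 + 3) mod 34 = 22 -> checks out
step 5: x = (15*22 + 3) mod 34 = 27 -> same as recorded
step 6: x = (15*27 + 3) mod 34 = 0 -> not what was recorded
First incorrect step: 6; the correct value is x = 0.

step 6, x = 0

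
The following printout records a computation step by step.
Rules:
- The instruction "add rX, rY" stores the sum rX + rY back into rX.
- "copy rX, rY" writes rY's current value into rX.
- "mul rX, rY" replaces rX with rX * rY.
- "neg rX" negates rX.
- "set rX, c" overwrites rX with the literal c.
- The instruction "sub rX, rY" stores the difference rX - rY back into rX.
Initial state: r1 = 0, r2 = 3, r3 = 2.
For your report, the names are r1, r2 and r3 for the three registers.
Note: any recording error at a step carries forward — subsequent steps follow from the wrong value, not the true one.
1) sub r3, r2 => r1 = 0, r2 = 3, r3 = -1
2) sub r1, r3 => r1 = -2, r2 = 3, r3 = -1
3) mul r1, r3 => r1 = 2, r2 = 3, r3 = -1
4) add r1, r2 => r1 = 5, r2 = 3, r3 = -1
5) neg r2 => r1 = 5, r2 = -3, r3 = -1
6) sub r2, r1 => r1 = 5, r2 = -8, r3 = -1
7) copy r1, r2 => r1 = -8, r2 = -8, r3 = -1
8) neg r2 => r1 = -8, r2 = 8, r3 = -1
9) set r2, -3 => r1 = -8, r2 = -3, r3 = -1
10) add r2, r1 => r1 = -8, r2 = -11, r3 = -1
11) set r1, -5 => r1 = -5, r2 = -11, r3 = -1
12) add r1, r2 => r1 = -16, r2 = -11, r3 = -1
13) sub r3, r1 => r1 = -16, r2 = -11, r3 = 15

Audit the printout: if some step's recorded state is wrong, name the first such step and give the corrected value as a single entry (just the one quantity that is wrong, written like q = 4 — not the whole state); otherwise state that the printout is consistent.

step 2, r1 = 1

step 1: r3 = 2 - 3 = -1 -> confirmed correct
step 2: r1 = 0 - -1 = 1 -> this is not what the printout shows
So the first discrepancy is step 2, where the right value is r1 = 1.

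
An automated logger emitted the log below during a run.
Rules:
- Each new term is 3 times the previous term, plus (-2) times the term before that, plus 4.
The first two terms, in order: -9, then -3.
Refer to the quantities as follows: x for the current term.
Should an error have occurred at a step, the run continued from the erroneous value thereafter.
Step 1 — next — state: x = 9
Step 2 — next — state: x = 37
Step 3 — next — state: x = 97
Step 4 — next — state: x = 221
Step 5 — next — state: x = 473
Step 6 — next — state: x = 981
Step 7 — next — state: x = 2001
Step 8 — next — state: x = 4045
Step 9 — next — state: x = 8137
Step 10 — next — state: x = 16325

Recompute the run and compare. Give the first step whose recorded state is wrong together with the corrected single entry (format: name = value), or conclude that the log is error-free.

Recomputing the run from the initial state:
step 1: x = 13
step 2: x = 49
step 3: x = 125
step 4: x = 281
step 5: x = 597
step 6: x = 1233
step 7: x = 2509
step 8: x = 5065
step 9: x = 10181
step 10: x = 20417
The first disagreement with the log is at step 1, where the value should be x = 13.

step 1, x = 13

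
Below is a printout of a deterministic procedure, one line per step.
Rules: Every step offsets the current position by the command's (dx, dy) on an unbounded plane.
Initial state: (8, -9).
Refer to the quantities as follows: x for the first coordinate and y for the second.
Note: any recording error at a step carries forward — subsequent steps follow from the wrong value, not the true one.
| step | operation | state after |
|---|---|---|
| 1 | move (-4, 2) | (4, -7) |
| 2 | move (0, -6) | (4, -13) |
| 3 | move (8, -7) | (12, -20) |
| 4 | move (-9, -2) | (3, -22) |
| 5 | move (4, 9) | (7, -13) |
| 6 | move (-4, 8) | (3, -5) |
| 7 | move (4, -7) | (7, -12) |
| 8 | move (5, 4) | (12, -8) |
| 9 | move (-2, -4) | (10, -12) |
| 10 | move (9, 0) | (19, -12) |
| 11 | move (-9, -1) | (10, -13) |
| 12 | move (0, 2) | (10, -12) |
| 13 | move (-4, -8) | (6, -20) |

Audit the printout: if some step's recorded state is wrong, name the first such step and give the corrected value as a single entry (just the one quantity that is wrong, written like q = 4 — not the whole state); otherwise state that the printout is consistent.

step 12, y = -11

Recomputing the run from the initial state:
step 1: x = 4, y = -7
step 2: x = 4, y = -13
step 3: x = 12, y = -20
step 4: x = 3, y = -22
step 5: x = 7, y = -13
step 6: x = 3, y = -5
step 7: x = 7, y = -12
step 8: x = 12, y = -8
step 9: x = 10, y = -12
step 10: x = 19, y = -12
step 11: x = 10, y = -13
step 12: x = 10, y = -11
step 13: x = 6, y = -19
The first disagreement with the printout is at step 12, where the value should be y = -11.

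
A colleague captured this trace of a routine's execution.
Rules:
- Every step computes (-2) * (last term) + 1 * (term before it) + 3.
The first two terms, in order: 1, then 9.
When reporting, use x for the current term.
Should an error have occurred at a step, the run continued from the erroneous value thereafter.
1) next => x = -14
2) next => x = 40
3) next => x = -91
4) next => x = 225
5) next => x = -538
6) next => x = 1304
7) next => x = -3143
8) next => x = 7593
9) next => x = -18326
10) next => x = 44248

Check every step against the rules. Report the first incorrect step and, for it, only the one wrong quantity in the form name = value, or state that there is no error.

no error

Recomputing the run from the initial state:
step 1: x = -14
step 2: x = 40
step 3: x = -91
step 4: x = 225
step 5: x = -538
step 6: x = 1304
step 7: x = -3143
step 8: x = 7593
step 9: x = -18326
step 10: x = 44248
This matches the trace at every step.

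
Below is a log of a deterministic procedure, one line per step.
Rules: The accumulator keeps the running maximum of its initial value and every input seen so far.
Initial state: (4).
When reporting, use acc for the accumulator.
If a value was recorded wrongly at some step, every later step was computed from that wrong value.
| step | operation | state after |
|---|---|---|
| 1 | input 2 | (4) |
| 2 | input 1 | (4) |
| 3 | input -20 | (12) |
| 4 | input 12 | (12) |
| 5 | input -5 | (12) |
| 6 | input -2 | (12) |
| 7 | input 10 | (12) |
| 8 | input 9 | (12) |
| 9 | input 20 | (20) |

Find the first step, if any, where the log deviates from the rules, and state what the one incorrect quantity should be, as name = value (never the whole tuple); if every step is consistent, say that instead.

step 3, acc = 4

1. acc = max(4, 2) = 4 (consistent with the log)
2. acc = max(4, 1) = 4 (exactly as logged)
3. acc = max(4, -20) = 4 (first mismatch against the log)
Step 3 is the first one off; corrected, acc = 4.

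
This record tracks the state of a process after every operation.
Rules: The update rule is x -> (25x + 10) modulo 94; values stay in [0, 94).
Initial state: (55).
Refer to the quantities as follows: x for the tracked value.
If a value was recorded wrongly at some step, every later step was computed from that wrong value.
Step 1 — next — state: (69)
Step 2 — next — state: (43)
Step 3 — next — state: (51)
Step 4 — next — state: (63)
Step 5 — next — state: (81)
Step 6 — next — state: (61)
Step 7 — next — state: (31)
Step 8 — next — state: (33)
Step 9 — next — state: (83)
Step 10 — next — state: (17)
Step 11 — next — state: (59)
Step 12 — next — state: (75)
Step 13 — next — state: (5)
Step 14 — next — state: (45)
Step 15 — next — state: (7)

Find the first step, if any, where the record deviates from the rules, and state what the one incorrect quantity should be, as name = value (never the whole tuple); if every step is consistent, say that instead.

step 14, x = 41

step 1: x = (25*55 + 10) mod 94 = 69 -> checks out
step 2: x = (25*69 + 10) mod 94 = 43 -> checks out
step 3: x = (25*43 + 10) mod 94 = 51 -> confirmed correct
step 4: x = (25*51 + 10) mod 94 = 63 -> exactly as logged
step 5: x = (25*63 + 10) mod 94 = 81 -> same as recorded
step 6: x = (25*81 + 10) mod 94 = 61 -> exactly as logged
step 7: x = (25*61 + 10) mod 94 = 31 -> agrees with the record
step 8: x = (25*31 + 10) mod 94 = 33 -> matches
step 9: x = (25*33 + 10) mod 94 = 83 -> consistent with the record
step 10: x = (25*83 + 10) mod 94 = 17 -> agrees with the record
step 11: x = (25*17 + 10) mod 94 = 59 -> verified
step 12: x = (25*59 + 10) mod 94 = 75 -> confirmed correct
step 13: x = (25*75 + 10) mod 94 = 5 -> matches
step 14: x = (25*5 + 10) mod 94 = 41 -> not what was recorded
That makes step 14 the first incorrect line — x = 41 is what it should show.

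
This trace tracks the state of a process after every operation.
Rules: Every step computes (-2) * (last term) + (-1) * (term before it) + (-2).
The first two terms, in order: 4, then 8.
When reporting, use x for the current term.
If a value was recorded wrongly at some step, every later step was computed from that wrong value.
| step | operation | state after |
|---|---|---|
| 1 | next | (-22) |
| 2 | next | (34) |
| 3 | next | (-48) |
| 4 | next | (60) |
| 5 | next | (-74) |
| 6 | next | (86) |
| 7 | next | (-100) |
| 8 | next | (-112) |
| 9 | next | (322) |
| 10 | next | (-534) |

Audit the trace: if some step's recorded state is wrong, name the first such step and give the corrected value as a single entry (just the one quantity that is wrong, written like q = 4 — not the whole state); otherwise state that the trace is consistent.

Step 1: x = -2*(8) + (-1)*(4) + (-2) = -22 — checks out.
Step 2: x = -2*(-22) + (-1)*(8) + (-2) = 34 — checks out.
Step 3: x = -2*(34) + (-1)*(-22) + (-2) = -48 — confirmed correct.
Step 4: x = -2*(-48) + (-1)*(34) + (-2) = 60 — same as recorded.
Step 5: x = -2*(60) + (-1)*(-48) + (-2) = -74 — matches.
Step 6: x = -2*(-74) + (-1)*(60) + (-2) = 86 — exactly as logged.
Step 7: x = -2*(86) + (-1)*(-74) + (-2) = -100 — checks out.
Step 8: x = -2*(-100) + (-1)*(86) + (-2) = 112 — not what was recorded.
First incorrect step: 8; the correct value is x = 112.

step 8, x = 112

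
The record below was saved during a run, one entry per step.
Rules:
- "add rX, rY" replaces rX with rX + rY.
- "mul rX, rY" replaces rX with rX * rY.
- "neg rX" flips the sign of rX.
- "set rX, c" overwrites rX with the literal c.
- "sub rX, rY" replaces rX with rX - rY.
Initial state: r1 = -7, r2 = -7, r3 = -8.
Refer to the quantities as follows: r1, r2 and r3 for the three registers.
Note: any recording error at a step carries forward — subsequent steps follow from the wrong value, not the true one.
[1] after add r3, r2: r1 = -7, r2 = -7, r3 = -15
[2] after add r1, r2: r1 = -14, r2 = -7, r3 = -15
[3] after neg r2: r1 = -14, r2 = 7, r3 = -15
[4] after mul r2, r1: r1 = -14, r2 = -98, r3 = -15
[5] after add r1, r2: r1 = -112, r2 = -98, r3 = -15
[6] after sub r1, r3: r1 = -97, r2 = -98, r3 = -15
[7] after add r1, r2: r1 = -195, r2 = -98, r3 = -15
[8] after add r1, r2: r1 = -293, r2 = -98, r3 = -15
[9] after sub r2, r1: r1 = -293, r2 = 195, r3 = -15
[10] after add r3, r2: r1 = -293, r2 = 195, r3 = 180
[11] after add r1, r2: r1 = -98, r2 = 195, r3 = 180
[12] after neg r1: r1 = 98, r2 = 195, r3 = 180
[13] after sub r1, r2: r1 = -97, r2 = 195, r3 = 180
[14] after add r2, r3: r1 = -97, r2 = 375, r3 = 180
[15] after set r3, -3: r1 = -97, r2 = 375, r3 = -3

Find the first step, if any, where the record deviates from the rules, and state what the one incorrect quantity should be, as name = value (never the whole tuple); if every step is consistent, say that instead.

1. r3 = -8 + -7 = -15 (in agreement)
2. r1 = -7 + -7 = -14 (same as recorded)
3. r2 = -(-7) = 7 (matches)
4. r2 = 7 * -14 = -98 (confirmed correct)
5. r1 = -14 + -98 = -112 (checks out)
6. r1 = -112 - -15 = -97 (same as recorded)
7. r1 = -97 + -98 = -195 (in agreement)
8. r1 = -195 + -98 = -293 (same as recorded)
9. r2 = -98 - -293 = 195 (in agreement)
10. r3 = -15 + 195 = 180 (agrees with the record)
11. r1 = -293 + 195 = -98 (matches)
12. r1 = -(-98) = 98 (confirmed correct)
13. r1 = 98 - 195 = -97 (verified)
14. r2 = 195 + 180 = 375 (same as recorded)
15. r3 = -3 (verified)
No step deviates from the rules.

no error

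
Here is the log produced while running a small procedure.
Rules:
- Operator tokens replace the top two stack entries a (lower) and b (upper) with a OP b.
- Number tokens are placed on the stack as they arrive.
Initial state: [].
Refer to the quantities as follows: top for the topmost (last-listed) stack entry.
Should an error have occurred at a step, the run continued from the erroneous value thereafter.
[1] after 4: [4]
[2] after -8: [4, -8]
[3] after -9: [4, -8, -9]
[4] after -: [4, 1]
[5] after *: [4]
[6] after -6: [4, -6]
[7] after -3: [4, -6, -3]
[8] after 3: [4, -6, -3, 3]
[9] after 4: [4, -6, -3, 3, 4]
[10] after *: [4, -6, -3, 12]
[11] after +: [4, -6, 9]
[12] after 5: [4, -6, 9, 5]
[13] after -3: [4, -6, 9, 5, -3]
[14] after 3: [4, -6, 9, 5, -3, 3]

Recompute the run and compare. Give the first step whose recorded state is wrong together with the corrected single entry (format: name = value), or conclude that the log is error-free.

Recomputing the run from the initial state:
step 1: [4]
step 2: [4, -8]
step 3: [4, -8, -9]
step 4: [4, 1]
step 5: [4]
step 6: [4, -6]
step 7: [4, -6, -3]
step 8: [4, -6, -3, 3]
step 9: [4, -6, -3, 3, 4]
step 10: [4, -6, -3, 12]
step 11: [4, -6, 9]
step 12: [4, -6, 9, 5]
step 13: [4, -6, 9, 5, -3]
step 14: [4, -6, 9, 5, -3, 3]
This matches the log at every step.

no error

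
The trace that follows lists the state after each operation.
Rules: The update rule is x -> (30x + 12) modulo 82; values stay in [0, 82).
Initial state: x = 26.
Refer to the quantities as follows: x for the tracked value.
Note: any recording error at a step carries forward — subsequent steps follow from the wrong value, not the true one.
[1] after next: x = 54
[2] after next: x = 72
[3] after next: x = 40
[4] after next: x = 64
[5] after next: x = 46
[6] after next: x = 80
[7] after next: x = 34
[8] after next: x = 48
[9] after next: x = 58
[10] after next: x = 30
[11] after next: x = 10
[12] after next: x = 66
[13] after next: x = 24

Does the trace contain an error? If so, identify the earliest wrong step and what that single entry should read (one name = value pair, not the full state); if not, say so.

step 2, x = 74

step 1: x = (30*26 + 12) mod 82 = 54 -> no discrepancy
step 2: x = (30*54 + 12) mod 82 = 74 -> not what was recorded
So the first discrepancy is step 2, where the right value is x = 74.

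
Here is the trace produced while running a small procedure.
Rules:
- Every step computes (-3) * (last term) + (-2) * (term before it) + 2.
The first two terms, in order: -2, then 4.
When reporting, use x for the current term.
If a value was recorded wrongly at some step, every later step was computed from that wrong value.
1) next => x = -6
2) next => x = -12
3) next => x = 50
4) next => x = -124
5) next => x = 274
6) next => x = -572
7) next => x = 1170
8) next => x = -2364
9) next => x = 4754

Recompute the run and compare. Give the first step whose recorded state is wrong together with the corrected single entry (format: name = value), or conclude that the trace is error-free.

1. x = -3*(4) + (-2)*(-2) + (2) = -6 (no discrepancy)
2. x = -3*(-6) + (-2)*(4) + (2) = 12 (the trace has a different value)
Step 2 is the first one off; corrected, x = 12.

step 2, x = 12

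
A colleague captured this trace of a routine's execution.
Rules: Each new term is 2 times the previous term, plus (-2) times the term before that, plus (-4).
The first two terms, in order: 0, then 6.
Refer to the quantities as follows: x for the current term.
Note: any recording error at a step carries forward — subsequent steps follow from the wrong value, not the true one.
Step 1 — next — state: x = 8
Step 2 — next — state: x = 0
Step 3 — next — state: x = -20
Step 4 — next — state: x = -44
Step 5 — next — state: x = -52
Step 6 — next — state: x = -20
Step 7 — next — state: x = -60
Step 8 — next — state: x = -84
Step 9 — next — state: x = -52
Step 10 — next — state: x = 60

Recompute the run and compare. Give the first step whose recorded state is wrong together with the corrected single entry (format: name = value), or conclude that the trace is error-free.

step 7, x = 60

Recomputing the run from the initial state:
step 1: x = 8
step 2: x = 0
step 3: x = -20
step 4: x = -44
step 5: x = -52
step 6: x = -20
step 7: x = 60
step 8: x = 156
step 9: x = 188
step 10: x = 60
The first disagreement with the trace is at step 7, where the value should be x = 60.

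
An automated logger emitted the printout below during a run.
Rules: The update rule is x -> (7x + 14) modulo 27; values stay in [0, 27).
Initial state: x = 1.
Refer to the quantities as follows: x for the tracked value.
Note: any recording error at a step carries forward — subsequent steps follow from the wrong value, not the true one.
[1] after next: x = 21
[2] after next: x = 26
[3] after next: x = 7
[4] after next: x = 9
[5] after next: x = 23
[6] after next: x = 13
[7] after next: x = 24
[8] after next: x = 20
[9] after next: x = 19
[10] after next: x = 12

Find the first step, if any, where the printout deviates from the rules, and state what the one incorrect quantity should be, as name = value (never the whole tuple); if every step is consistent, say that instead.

no error

Step 1: x = (7*1 + 14) mod 27 = 21 — exactly as logged.
Step 2: x = (7*21 + 14) mod 27 = 26 — checks out.
Step 3: x = (7*26 + 14) mod 27 = 7 — same as recorded.
Step 4: x = (7*7 + 14) mod 27 = 9 — exactly as logged.
Step 5: x = (7*9 + 14) mod 27 = 23 — consistent with the printout.
Step 6: x = (7*23 + 14) mod 27 = 13 — no discrepancy.
Step 7: x = (7*13 + 14) mod 27 = 24 — agrees with the printout.
Step 8: x = (7*24 + 14) mod 27 = 20 — checks out.
Step 9: x = (7*20 + 14) mod 27 = 19 — checks out.
Step 10: x = (7*19 + 14) mod 27 = 12 — agrees with the printout.
The recomputation confirms every line.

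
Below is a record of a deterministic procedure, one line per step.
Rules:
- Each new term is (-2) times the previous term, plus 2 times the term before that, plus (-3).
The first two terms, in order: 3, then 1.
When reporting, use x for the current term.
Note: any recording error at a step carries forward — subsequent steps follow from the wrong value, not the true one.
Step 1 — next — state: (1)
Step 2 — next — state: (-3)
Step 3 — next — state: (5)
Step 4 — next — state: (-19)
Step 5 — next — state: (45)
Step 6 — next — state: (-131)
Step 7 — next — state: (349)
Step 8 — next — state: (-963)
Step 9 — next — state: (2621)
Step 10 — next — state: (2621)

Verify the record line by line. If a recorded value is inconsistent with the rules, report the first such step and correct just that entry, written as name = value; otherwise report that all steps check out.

1. x = -2*(1) + (2)*(3) + (-3) = 1 (agrees with the record)
2. x = -2*(1) + (2)*(1) + (-3) = -3 (matches)
3. x = -2*(-3) + (2)*(1) + (-3) = 5 (matches)
4. x = -2*(5) + (2)*(-3) + (-3) = -19 (checks out)
5. x = -2*(-19) + (2)*(5) + (-3) = 45 (no discrepancy)
6. x = -2*(45) + (2)*(-19) + (-3) = -131 (consistent with the record)
7. x = -2*(-131) + (2)*(45) + (-3) = 349 (verified)
8. x = -2*(349) + (2)*(-131) + (-3) = -963 (no discrepancy)
9. x = -2*(-963) + (2)*(349) + (-3) = 2621 (matches)
10. x = -2*(2621) + (2)*(-963) + (-3) = -7171 (the record disagrees here)
The earliest wrong entry is at step 10: it should read x = -7171.

step 10, x = -7171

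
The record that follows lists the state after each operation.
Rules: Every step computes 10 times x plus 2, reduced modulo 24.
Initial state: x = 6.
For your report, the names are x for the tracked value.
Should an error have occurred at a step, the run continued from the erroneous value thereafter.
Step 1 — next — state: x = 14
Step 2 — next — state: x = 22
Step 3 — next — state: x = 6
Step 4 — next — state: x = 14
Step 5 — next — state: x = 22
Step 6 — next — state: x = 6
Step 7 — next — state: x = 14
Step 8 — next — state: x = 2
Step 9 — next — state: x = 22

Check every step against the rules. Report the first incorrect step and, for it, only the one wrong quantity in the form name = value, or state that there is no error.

step 8, x = 22

Recomputing the run from the initial state:
step 1: x = 14
step 2: x = 22
step 3: x = 6
step 4: x = 14
step 5: x = 22
step 6: x = 6
step 7: x = 14
step 8: x = 22
step 9: x = 6
The first disagreement with the record is at step 8, where the value should be x = 22.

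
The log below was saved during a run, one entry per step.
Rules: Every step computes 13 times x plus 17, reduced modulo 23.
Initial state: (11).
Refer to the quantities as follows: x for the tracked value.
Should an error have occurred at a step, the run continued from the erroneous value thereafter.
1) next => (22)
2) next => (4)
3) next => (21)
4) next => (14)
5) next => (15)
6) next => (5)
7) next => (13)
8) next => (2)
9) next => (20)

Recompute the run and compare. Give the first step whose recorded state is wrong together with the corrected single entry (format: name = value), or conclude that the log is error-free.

step 1: x = (13*11 + 17) mod 23 = 22 -> matches
step 2: x = (13*22 + 17) mod 23 = 4 -> exactly as logged
step 3: x = (13*4 + 17) mod 23 = 0 -> the log disagrees here
So the first discrepancy is step 3, where the right value is x = 0.

step 3, x = 0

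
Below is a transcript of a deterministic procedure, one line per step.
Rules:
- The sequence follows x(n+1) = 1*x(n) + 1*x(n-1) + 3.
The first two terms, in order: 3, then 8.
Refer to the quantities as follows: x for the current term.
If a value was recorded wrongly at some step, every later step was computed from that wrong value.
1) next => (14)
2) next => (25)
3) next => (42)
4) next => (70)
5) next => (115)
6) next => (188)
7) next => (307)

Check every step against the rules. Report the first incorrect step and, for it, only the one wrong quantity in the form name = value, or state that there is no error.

1. x = 1*(8) + (1)*(3) + (3) = 14 (exactly as logged)
2. x = 1*(14) + (1)*(8) + (3) = 25 (same as recorded)
3. x = 1*(25) + (1)*(14) + (3) = 42 (no discrepancy)
4. x = 1*(42) + (1)*(25) + (3) = 70 (confirmed correct)
5. x = 1*(70) + (1)*(42) + (3) = 115 (consistent with the transcript)
6. x = 1*(115) + (1)*(70) + (3) = 188 (same as recorded)
7. x = 1*(188) + (1)*(115) + (3) = 306 (the entry is off here)
So the first discrepancy is step 7, where the right value is x = 306.

step 7, x = 306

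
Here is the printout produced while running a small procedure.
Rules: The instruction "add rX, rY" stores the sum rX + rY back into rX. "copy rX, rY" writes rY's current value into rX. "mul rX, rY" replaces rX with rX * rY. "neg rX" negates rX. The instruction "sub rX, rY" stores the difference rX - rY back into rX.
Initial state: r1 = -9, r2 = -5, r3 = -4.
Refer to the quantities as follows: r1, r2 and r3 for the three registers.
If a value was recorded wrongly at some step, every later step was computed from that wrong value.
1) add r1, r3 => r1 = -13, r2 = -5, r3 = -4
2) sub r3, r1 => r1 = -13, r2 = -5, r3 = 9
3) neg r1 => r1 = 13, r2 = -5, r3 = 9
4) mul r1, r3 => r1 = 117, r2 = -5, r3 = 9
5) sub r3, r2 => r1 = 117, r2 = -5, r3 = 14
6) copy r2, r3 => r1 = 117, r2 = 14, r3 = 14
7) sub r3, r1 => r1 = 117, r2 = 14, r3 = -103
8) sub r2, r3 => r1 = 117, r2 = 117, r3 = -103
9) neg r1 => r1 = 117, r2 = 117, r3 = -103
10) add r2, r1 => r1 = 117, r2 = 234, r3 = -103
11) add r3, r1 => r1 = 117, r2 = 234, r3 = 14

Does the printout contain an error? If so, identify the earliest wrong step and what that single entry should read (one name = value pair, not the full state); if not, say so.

step 9, r1 = -117

1. r1 = -9 + -4 = -13 (exactly as logged)
2. r3 = -4 - -13 = 9 (consistent with the printout)
3. r1 = -(-13) = 13 (confirmed correct)
4. r1 = 13 * 9 = 117 (confirmed correct)
5. r3 = 9 - -5 = 14 (consistent with the printout)
6. r2 = 14 (same as recorded)
7. r3 = 14 - 117 = -103 (consistent with the printout)
8. r2 = 14 - -103 = 117 (no discrepancy)
9. r1 = -(117) = -117 (this is not what the printout shows)
Step 9 is the first one off; corrected, r1 = -117.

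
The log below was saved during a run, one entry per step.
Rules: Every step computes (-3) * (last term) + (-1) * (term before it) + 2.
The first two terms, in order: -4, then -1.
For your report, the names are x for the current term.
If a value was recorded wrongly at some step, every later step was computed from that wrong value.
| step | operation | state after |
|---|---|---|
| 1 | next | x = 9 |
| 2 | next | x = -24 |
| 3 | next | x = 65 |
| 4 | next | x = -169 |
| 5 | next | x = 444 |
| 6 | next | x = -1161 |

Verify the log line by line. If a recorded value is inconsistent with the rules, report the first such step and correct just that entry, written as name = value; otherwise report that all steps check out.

step 1: x = -3*(-1) + (-1)*(-4) + (2) = 9 -> confirmed correct
step 2: x = -3*(9) + (-1)*(-1) + (2) = -24 -> checks out
step 3: x = -3*(-24) + (-1)*(9) + (2) = 65 -> exactly as logged
step 4: x = -3*(65) + (-1)*(-24) + (2) = -169 -> checks out
step 5: x = -3*(-169) + (-1)*(65) + (2) = 444 -> matches
step 6: x = -3*(444) + (-1)*(-169) + (2) = -1161 -> in agreement
Every step is consistent.

no error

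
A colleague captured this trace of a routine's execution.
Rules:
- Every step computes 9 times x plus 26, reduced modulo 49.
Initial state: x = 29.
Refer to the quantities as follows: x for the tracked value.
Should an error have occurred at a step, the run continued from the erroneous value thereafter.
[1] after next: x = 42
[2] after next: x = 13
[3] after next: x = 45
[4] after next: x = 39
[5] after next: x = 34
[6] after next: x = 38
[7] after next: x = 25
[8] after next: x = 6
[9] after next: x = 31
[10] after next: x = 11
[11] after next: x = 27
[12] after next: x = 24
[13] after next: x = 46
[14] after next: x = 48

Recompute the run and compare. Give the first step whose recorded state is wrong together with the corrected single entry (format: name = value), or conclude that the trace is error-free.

step 2, x = 12

1. x = (9*29 + 26) mod 49 = 42 (agrees with the trace)
2. x = (9*42 + 26) mod 49 = 12 (this is not what the trace shows)
So the first discrepancy is step 2, where the right value is x = 12.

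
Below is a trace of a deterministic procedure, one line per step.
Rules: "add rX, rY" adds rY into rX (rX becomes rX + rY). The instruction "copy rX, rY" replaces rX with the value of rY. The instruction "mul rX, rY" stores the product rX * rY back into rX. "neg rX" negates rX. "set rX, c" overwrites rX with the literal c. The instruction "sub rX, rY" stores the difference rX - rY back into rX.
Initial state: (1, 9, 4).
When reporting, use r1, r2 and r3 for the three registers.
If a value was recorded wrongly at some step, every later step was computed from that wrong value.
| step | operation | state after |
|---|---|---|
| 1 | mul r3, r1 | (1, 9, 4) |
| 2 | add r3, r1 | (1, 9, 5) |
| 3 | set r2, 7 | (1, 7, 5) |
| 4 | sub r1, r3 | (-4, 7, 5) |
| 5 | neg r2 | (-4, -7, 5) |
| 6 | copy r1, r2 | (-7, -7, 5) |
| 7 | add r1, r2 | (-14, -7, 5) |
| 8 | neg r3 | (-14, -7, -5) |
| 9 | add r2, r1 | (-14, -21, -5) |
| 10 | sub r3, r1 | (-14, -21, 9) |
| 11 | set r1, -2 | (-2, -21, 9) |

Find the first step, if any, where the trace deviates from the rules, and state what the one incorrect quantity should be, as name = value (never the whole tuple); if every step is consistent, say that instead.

no error

Step 1: r3 = 4 * 1 = 4 — confirmed correct.
Step 2: r3 = 4 + 1 = 5 — checks out.
Step 3: r2 = 7 — verified.
Step 4: r1 = 1 - 5 = -4 — matches.
Step 5: r2 = -(7) = -7 — in agreement.
Step 6: r1 = -7 — agrees with the trace.
Step 7: r1 = -7 + -7 = -14 — exactly as logged.
Step 8: r3 = -(5) = -5 — same as recorded.
Step 9: r2 = -7 + -14 = -21 — confirmed correct.
Step 10: r3 = -5 - -14 = 9 — same as recorded.
Step 11: r1 = -2 — verified.
All entries verified; no error found.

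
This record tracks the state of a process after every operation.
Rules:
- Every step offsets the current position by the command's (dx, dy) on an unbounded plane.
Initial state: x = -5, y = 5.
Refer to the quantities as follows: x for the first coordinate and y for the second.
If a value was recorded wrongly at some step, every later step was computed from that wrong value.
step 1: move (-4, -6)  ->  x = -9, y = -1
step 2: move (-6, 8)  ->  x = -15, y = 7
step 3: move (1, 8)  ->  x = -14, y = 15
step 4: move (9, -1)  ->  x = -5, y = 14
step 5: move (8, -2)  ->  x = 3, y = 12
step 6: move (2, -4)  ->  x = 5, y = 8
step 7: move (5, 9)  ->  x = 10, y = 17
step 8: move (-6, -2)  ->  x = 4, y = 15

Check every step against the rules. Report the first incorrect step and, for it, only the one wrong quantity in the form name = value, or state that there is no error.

Step 1: x = -5 + (-4) = -9, y = 5 + (-6) = -1 — consistent with the record.
Step 2: x = -9 + (-6) = -15, y = -1 + (8) = 7 — consistent with the record.
Step 3: x = -15 + (1) = -14, y = 7 + (8) = 15 — exactly as logged.
Step 4: x = -14 + (9) = -5, y = 15 + (-1) = 14 — checks out.
Step 5: x = -5 + (8) = 3, y = 14 + (-2) = 12 — no discrepancy.
Step 6: x = 3 + (2) = 5, y = 12 + (-4) = 8 — no discrepancy.
Step 7: x = 5 + (5) = 10, y = 8 + (9) = 17 — verified.
Step 8: x = 10 + (-6) = 4, y = 17 + (-2) = 15 — in agreement.
Every step is consistent.

no error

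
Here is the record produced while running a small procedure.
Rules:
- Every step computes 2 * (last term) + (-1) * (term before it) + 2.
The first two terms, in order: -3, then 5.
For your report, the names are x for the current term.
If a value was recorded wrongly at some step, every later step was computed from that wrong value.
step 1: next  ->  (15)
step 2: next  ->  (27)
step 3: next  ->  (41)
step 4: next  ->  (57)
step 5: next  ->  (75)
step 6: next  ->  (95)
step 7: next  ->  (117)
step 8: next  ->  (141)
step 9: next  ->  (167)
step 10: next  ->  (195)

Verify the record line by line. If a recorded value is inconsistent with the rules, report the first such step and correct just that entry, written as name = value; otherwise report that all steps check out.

Step 1: x = 2*(5) + (-1)*(-3) + (2) = 15 — exactly as logged.
Step 2: x = 2*(15) + (-1)*(5) + (2) = 27 — confirmed correct.
Step 3: x = 2*(27) + (-1)*(15) + (2) = 41 — in agreement.
Step 4: x = 2*(41) + (-1)*(27) + (2) = 57 — in agreement.
Step 5: x = 2*(57) + (-1)*(41) + (2) = 75 — in agreement.
Step 6: x = 2*(75) + (-1)*(57) + (2) = 95 — exactly as logged.
Step 7: x = 2*(95) + (-1)*(75) + (2) = 117 — confirmed correct.
Step 8: x = 2*(117) + (-1)*(95) + (2) = 141 — no discrepancy.
Step 9: x = 2*(141) + (-1)*(117) + (2) = 167 — exactly as logged.
Step 10: x = 2*(167) + (-1)*(141) + (2) = 195 — agrees with the record.
All steps check out; nothing to correct.

no error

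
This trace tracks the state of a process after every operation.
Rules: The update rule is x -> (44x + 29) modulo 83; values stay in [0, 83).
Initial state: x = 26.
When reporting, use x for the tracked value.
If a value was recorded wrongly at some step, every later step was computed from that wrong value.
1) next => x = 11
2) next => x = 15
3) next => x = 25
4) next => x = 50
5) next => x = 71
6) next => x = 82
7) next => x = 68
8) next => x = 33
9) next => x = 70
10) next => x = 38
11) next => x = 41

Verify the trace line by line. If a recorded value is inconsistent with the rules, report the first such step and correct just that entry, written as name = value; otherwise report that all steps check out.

no error

Recomputing the run from the initial state:
step 1: x = 11
step 2: x = 15
step 3: x = 25
step 4: x = 50
step 5: x = 71
step 6: x = 82
step 7: x = 68
step 8: x = 33
step 9: x = 70
step 10: x = 38
step 11: x = 41
This matches the trace at every step.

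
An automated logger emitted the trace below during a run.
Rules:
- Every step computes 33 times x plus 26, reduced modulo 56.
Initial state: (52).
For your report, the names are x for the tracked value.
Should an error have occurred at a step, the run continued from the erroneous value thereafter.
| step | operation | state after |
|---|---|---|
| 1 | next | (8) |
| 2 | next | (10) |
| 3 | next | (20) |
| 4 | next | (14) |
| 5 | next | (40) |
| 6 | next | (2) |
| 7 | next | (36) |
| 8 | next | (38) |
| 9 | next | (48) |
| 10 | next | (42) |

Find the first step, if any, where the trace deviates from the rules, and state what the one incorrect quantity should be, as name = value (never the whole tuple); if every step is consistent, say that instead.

step 1, x = 6

Recomputing the run from the initial state:
step 1: x = 6
step 2: x = 0
step 3: x = 26
step 4: x = 44
step 5: x = 22
step 6: x = 24
step 7: x = 34
step 8: x = 28
step 9: x = 54
step 10: x = 16
The first disagreement with the trace is at step 1, where the value should be x = 6.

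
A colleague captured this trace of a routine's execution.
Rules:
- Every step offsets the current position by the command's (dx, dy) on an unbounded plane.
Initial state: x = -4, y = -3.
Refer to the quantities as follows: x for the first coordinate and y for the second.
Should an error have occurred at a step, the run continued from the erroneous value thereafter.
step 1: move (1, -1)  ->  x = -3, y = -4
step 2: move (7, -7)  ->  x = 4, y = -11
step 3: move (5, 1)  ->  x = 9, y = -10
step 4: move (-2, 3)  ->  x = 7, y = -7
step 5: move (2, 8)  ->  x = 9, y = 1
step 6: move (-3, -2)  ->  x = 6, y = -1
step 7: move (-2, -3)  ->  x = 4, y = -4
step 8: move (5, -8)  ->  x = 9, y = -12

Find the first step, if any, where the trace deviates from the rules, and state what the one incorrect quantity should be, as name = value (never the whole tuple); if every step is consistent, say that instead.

Recomputing the run from the initial state:
step 1: x = -3, y = -4
step 2: x = 4, y = -11
step 3: x = 9, y = -10
step 4: x = 7, y = -7
step 5: x = 9, y = 1
step 6: x = 6, y = -1
step 7: x = 4, y = -4
step 8: x = 9, y = -12
This matches the trace at every step.

no error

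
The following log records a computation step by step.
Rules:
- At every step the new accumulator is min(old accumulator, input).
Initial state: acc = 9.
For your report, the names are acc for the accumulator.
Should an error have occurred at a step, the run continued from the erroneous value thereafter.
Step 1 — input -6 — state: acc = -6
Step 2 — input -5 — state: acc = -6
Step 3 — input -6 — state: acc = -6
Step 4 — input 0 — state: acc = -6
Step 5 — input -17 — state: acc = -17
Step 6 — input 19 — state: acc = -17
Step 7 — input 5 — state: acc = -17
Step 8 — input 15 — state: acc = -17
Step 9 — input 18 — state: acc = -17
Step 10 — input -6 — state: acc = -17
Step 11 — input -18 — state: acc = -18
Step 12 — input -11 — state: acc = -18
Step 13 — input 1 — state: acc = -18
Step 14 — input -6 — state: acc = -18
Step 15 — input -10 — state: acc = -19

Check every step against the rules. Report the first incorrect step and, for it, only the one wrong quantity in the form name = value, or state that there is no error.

step 15, acc = -18

Recomputing the run from the initial state:
step 1: acc = -6
step 2: acc = -6
step 3: acc = -6
step 4: acc = -6
step 5: acc = -17
step 6: acc = -17
step 7: acc = -17
step 8: acc = -17
step 9: acc = -17
step 10: acc = -17
step 11: acc = -18
step 12: acc = -18
step 13: acc = -18
step 14: acc = -18
step 15: acc = -18
The first disagreement with the log is at step 15, where the value should be acc = -18.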